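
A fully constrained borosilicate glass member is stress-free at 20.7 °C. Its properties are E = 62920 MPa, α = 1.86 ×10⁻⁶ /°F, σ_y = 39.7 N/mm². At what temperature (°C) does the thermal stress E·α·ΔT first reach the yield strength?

E = 62920 MPa = 62.92 GPa.
α = 1.86×10⁻⁶/°F × 9/5 = 3.35×10⁻⁶/K.
σ_y = 39.7 N/mm² = 39.70 MPa.
E·α·ΔT = 39.70 MPa ⇒ ΔT = 39.70 / (62.92×10³ × 3.35×10⁻⁶) = 188.5 K.
T = 20.7 + 188.5 = 209.2 °C.

209 °C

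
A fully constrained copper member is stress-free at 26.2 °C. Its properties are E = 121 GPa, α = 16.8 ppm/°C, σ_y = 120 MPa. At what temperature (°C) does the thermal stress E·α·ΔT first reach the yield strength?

E·α·ΔT = 120.0 MPa ⇒ ΔT = 120.0 / (121.0×10³ × 16.8×10⁻⁶) = 59.03 K.
T = 26.2 + 59.03 = 85.23 °C.

85.2 °C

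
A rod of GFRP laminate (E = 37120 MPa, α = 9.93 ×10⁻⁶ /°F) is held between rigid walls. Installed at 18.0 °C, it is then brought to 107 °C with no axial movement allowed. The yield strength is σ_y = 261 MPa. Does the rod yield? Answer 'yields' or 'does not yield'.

E = 37120 MPa = 37.12 GPa.
α = 9.93×10⁻⁶/°F × 9/5 = 17.9×10⁻⁶/K.
ΔT = 89.00 K. Constrained thermal stress σ = E·α·ΔT = 37.12×10³ MPa × 17.9×10⁻⁶ × 89.00 = 59.0 MPa (compressive).
Compare to σ_y = 261 MPa: σ < σ_y, so it does not yield.

does not yield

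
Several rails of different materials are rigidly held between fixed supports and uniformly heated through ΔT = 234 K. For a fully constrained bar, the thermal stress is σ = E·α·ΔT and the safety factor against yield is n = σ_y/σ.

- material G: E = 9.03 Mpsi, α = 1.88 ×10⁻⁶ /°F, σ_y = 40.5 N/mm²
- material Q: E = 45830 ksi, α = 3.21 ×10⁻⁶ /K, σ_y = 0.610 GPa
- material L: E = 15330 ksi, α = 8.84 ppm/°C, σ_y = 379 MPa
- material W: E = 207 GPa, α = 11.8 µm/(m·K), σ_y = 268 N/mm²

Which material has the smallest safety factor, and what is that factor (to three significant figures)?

material W, n = 0.469

Per material, after unit conversion:
  material G: E = 62.26, α = 3.38, σ_y = 40.50 → σ = 49.3 MPa, n = 0.821
  material Q: E = 316.0, α = 3.21, σ_y = 610.0 → σ = 237 MPa, n = 2.57
  material L: E = 105.7, α = 8.84, σ_y = 379.0 → σ = 219 MPa, n = 1.73
  material W: E = 207.0, α = 11.8, σ_y = 268.0 → σ = 572 MPa, n = 0.469
Smallest n: material W with n = 0.469.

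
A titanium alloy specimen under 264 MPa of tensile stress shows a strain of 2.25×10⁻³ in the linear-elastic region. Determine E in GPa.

E = σ/ε = 264 MPa / 2.25×10⁻³ = 117300 MPa = 117 GPa.

117 GPa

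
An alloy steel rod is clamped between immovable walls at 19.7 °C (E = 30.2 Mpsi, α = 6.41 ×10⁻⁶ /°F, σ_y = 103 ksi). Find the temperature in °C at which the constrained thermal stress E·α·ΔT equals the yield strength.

315 °C

E = 30.2 Mpsi = 208.2 GPa.
α = 6.41×10⁻⁶/°F × 9/5 = 11.5×10⁻⁶/K.
σ_y = 103 ksi = 710.2 MPa.
E·α·ΔT = 710.2 MPa ⇒ ΔT = 710.2 / (208.2×10³ × 11.5×10⁻⁶) = 295.6 K.
T = 19.7 + 295.6 = 315.3 °C.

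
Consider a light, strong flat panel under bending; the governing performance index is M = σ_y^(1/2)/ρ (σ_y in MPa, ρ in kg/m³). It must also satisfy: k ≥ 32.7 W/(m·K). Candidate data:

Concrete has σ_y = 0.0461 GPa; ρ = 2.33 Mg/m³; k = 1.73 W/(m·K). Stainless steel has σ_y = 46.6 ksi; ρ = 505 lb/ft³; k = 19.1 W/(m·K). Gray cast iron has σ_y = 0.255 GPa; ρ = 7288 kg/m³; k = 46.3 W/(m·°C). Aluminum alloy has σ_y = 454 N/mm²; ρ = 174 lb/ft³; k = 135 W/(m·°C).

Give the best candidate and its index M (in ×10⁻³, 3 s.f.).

Screen on constraints: k ≥ 32.7 W/(m·K). Survivors: gray cast iron, aluminum alloy.
Convert each candidate to consistent units, then evaluate M:
  gray cast iron: σ_y = 255.0 MPa, ρ = 7288 kg/m³
  aluminum alloy: σ_y = 454.0 MPa, ρ = 2787 kg/m³
  aluminum alloy: M = 7.64×10⁻³
  gray cast iron: M = 2.19×10⁻³
Highest index: aluminum alloy.

aluminum alloy, M = 7.64×10⁻³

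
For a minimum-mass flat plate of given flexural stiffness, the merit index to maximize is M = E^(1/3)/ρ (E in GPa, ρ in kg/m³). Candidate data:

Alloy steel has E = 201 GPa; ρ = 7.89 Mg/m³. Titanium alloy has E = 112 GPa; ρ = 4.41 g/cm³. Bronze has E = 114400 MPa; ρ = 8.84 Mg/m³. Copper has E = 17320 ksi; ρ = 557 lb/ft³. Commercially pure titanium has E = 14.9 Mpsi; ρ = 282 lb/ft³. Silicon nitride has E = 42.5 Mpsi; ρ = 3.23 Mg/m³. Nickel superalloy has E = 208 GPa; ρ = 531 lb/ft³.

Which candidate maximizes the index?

Convert each candidate to consistent units, then evaluate M:
  alloy steel: E = 201.0 GPa, ρ = 7890 kg/m³
  titanium alloy: E = 112.0 GPa, ρ = 4410 kg/m³
  bronze: E = 114.4 GPa, ρ = 8840 kg/m³
  copper: E = 119.4 GPa, ρ = 8922 kg/m³
  commercially pure titanium: E = 102.7 GPa, ρ = 4517 kg/m³
  silicon nitride: E = 293.0 GPa, ρ = 3230 kg/m³
  nickel superalloy: E = 208.0 GPa, ρ = 8506 kg/m³
  silicon nitride: M = 2.06×10⁻³
  titanium alloy: M = 1.09×10⁻³
  commercially pure titanium: M = 1.04×10⁻³
  alloy steel: M = 0.742×10⁻³
  nickel superalloy: M = 0.697×10⁻³
  copper: M = 0.552×10⁻³
  bronze: M = 0.549×10⁻³
The maximum is for silicon nitride.

silicon nitride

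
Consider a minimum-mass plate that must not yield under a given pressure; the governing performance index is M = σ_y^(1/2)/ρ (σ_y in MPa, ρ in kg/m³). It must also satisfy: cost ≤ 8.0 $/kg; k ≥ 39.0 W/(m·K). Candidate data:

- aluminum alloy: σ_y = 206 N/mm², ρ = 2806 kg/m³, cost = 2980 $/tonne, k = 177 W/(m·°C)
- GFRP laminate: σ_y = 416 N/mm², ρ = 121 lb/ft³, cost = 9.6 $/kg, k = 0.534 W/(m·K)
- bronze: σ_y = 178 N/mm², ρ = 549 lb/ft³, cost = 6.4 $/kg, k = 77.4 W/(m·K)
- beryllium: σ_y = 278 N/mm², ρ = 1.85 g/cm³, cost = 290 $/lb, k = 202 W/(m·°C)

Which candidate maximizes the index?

Screen on constraints: cost ≤ 8.0 $/kg; k ≥ 39.0 W/(m·K). Survivors: aluminum alloy, bronze.
Convert each candidate to consistent units, then evaluate M:
  aluminum alloy: σ_y = 206.0 MPa, ρ = 2806 kg/m³
  bronze: σ_y = 178.0 MPa, ρ = 8794 kg/m³
  aluminum alloy: M = 5.12×10⁻³
  bronze: M = 1.52×10⁻³
Aluminum alloy has the largest M.

aluminum alloy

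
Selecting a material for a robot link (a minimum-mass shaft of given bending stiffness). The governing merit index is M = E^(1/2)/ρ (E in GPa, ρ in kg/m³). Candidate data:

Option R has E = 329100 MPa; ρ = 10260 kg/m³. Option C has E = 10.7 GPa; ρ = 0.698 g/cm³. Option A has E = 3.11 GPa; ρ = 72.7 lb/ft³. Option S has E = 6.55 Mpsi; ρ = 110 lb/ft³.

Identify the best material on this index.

option C

After converting to SI:
  option R: E = 329.1 GPa, ρ = 10260 kg/m³
  option C: E = 10.70 GPa, ρ = 698.0 kg/m³
  option A: E = 3.110 GPa, ρ = 1165 kg/m³
  option S: E = 45.16 GPa, ρ = 1762 kg/m³
  option C: M = 4.69×10⁻³
  option S: M = 3.81×10⁻³
  option R: M = 1.77×10⁻³
  option A: M = 1.51×10⁻³
Option C ranks first.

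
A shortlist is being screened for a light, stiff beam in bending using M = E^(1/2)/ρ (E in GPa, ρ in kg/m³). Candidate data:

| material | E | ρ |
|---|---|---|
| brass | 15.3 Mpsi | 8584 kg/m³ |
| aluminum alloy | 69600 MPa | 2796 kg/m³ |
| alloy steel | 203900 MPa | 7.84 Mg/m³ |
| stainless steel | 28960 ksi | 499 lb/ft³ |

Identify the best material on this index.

aluminum alloy

Convert each candidate to consistent units, then evaluate M:
  brass: E = 105.5 GPa, ρ = 8584 kg/m³
  aluminum alloy: E = 69.60 GPa, ρ = 2796 kg/m³
  alloy steel: E = 203.9 GPa, ρ = 7840 kg/m³
  stainless steel: E = 199.7 GPa, ρ = 7993 kg/m³
  aluminum alloy: M = 2.98×10⁻³
  alloy steel: M = 1.82×10⁻³
  stainless steel: M = 1.77×10⁻³
  brass: M = 1.20×10⁻³
Aluminum alloy ranks first.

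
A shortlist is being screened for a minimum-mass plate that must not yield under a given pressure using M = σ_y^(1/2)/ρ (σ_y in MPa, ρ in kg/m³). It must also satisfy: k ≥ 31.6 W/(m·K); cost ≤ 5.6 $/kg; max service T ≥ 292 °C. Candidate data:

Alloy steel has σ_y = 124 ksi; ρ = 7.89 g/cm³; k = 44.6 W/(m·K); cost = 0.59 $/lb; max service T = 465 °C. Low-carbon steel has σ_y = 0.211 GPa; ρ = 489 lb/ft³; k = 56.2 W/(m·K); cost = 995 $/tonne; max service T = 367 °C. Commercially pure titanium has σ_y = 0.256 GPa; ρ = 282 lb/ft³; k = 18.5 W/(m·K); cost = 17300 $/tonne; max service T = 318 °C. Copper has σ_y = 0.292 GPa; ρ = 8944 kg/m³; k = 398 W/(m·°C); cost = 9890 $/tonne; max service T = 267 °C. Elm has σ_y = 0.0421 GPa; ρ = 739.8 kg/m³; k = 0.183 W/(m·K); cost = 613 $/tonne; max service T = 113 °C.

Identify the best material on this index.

alloy steel

Screen on constraints: k ≥ 31.6 W/(m·K); cost ≤ 5.6 $/kg; max service T ≥ 292 °C. Survivors: alloy steel, low-carbon steel.
In SI units:
  alloy steel: σ_y = 855.0 MPa, ρ = 7890 kg/m³
  low-carbon steel: σ_y = 211.0 MPa, ρ = 7833 kg/m³
  alloy steel: M = 3.71×10⁻³
  low-carbon steel: M = 1.85×10⁻³
Highest index: alloy steel.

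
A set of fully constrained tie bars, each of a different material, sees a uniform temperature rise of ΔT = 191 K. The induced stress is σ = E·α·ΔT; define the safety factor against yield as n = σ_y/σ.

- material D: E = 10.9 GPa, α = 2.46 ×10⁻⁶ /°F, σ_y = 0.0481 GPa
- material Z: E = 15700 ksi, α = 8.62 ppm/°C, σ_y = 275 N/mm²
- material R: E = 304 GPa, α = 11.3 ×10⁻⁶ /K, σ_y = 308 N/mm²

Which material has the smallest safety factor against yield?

material R

With everything in SI (GPa, ×10⁻⁶/K, MPa):
  material D: E = 10.90, α = 4.43, σ_y = 48.10 → σ = 9.22 MPa, n = 5.22
  material Z: E = 108.2, α = 8.62, σ_y = 275.0 → σ = 178 MPa, n = 1.54
  material R: E = 304.0, α = 11.3, σ_y = 308.0 → σ = 656 MPa, n = 0.469
The minimum is material R at n = 0.469.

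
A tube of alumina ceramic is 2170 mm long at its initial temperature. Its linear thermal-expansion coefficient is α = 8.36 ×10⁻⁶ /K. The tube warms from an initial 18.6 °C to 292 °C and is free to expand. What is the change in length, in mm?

4.96 mm

ΔT = 292 − 18.6 = 273.4 K.
ΔL = α·L₀·ΔT = 8.36×10⁻⁶ × 2170 mm × 273.4 K = 4.96 mm.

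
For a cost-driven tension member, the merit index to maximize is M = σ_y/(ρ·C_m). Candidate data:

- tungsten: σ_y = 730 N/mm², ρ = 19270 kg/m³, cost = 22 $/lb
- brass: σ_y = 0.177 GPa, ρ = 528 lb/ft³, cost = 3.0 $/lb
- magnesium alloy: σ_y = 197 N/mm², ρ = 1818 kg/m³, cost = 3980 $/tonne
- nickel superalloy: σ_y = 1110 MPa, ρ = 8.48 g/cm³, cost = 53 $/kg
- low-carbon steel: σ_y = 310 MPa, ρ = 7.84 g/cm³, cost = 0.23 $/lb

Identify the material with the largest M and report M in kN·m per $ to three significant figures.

low-carbon steel, M = 78.0 kN·m per $

Normalizing units and computing the index:
  tungsten: σ_y = 730.0 MPa, ρ = 19270 kg/m³, cost = 48.50 $/kg
  brass: σ_y = 177.0 MPa, ρ = 8458 kg/m³, cost = 6.614 $/kg
  magnesium alloy: σ_y = 197.0 MPa, ρ = 1818 kg/m³, cost = 3.980 $/kg
  nickel superalloy: σ_y = 1110 MPa, ρ = 8480 kg/m³, cost = 53.00 $/kg
  low-carbon steel: σ_y = 310.0 MPa, ρ = 7840 kg/m³, cost = 0.5071 $/kg
  low-carbon steel: M = 78.0 kN·m per $
  magnesium alloy: M = 27.2 kN·m per $
  brass: M = 3.16 kN·m per $
  nickel superalloy: M = 2.47 kN·m per $
  tungsten: M = 0.781 kN·m per $
Highest index: low-carbon steel.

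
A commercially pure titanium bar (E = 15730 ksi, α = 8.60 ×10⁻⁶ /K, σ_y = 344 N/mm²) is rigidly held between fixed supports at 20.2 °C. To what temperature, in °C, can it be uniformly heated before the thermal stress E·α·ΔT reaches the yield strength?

E = 15730 ksi = 108.5 GPa.
σ_y = 344 N/mm² = 344.0 MPa.
E·α·ΔT = 344.0 MPa ⇒ ΔT = 344.0 / (108.5×10³ × 8.60×10⁻⁶) = 368.8 K.
T = 20.2 + 368.8 = 389.0 °C.

389 °C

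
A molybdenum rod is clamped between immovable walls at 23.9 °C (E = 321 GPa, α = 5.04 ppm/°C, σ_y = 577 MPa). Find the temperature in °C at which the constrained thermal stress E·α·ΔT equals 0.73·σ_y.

E·α·ΔT = 421.2 MPa ⇒ ΔT = 421.2 / (321.0×10³ × 5.04×10⁻⁶) = 260.4 K.
T = 23.9 + 260.4 = 284.3 °C.

284 °C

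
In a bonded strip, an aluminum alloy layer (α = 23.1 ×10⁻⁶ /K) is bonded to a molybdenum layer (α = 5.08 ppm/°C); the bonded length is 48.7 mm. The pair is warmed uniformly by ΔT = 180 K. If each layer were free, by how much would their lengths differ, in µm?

158 µm

Δα = |23.1 − 5.08|×10⁻⁶/K = 18.0×10⁻⁶/K.
ΔL_mismatch = Δα·L·ΔT = 18.0×10⁻⁶ × 48.7 mm × 180.0 K = 158 µm.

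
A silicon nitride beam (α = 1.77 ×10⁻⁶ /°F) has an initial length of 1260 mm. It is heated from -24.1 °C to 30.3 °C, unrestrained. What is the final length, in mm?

1260.2 mm

Convert α: 1.77×10⁻⁶/°F × (9/5) = 3.19×10⁻⁶/K.
ΔT = 30.3 − (-24.1) = 54.40 K.
ΔL = α·L₀·ΔT = 3.19×10⁻⁶ × 1260 mm × 54.40 K = 0.218 mm.
L = L₀ + ΔL = 1260 + 0.218 = 1260.2 mm.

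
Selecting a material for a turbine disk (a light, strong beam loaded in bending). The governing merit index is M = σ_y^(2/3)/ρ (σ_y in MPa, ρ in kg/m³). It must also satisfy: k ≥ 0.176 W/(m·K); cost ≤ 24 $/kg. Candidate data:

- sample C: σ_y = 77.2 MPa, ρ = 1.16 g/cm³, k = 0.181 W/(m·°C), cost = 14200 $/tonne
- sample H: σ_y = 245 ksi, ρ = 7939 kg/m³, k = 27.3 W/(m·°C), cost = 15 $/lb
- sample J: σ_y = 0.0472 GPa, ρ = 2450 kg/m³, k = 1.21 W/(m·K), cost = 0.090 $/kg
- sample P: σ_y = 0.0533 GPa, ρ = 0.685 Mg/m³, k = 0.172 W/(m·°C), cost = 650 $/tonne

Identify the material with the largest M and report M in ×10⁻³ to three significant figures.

sample C, M = 15.6×10⁻³

Screen on constraints: k ≥ 0.176 W/(m·K); cost ≤ 24 $/kg. Survivors: sample C, sample J.
Putting every candidate on a common basis:
  sample C: σ_y = 77.20 MPa, ρ = 1160 kg/m³
  sample J: σ_y = 47.20 MPa, ρ = 2450 kg/m³
  sample C: M = 15.6×10⁻³
  sample J: M = 5.33×10⁻³
Sample C ranks first.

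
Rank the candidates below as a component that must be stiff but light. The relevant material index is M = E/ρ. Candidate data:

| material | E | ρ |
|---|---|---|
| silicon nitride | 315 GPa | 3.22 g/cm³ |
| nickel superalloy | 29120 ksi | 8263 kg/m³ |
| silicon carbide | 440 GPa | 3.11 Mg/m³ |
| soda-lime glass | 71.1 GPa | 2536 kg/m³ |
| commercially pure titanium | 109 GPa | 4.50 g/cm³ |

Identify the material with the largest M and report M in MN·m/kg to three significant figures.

silicon carbide, M = 141 MN·m/kg

Putting every candidate on a common basis:
  silicon nitride: E = 315.0 GPa, ρ = 3220 kg/m³
  nickel superalloy: E = 200.8 GPa, ρ = 8263 kg/m³
  silicon carbide: E = 440.0 GPa, ρ = 3110 kg/m³
  soda-lime glass: E = 71.10 GPa, ρ = 2536 kg/m³
  commercially pure titanium: E = 109.0 GPa, ρ = 4500 kg/m³
  silicon carbide: M = 141 MN·m/kg
  silicon nitride: M = 97.8 MN·m/kg
  soda-lime glass: M = 28.0 MN·m/kg
  nickel superalloy: M = 24.3 MN·m/kg
  commercially pure titanium: M = 24.2 MN·m/kg
The maximum is for silicon carbide.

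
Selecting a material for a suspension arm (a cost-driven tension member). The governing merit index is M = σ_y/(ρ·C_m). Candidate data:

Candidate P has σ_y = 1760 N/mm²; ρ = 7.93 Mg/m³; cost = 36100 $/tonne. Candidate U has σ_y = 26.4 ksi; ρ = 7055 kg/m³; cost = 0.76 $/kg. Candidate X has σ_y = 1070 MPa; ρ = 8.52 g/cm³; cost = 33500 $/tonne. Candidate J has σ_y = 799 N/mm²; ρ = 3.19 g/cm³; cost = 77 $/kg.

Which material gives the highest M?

candidate U

Convert each candidate to consistent units, then evaluate M:
  candidate P: σ_y = 1760 MPa, ρ = 7930 kg/m³, cost = 36.10 $/kg
  candidate U: σ_y = 182.0 MPa, ρ = 7055 kg/m³, cost = 0.7600 $/kg
  candidate X: σ_y = 1070 MPa, ρ = 8520 kg/m³, cost = 33.50 $/kg
  candidate J: σ_y = 799.0 MPa, ρ = 3190 kg/m³, cost = 77.00 $/kg
  candidate U: M = 33.9 kN·m per $
  candidate P: M = 6.15 kN·m per $
  candidate X: M = 3.75 kN·m per $
  candidate J: M = 3.25 kN·m per $
Candidate U ranks first.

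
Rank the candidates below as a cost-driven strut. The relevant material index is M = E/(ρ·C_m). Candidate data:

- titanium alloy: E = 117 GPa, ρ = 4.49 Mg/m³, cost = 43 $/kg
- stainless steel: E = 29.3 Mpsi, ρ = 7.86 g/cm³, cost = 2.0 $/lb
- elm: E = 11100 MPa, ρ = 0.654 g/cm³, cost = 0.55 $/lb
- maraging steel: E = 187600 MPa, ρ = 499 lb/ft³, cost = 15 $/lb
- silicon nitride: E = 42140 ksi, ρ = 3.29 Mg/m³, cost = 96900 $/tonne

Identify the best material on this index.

elm

After converting to SI:
  titanium alloy: E = 117.0 GPa, ρ = 4490 kg/m³, cost = 43.00 $/kg
  stainless steel: E = 202.0 GPa, ρ = 7860 kg/m³, cost = 4.409 $/kg
  elm: E = 11.10 GPa, ρ = 654.0 kg/m³, cost = 1.213 $/kg
  maraging steel: E = 187.6 GPa, ρ = 7993 kg/m³, cost = 33.07 $/kg
  silicon nitride: E = 290.5 GPa, ρ = 3290 kg/m³, cost = 96.90 $/kg
  elm: M = 14.0 MN·m per $
  stainless steel: M = 5.83 MN·m per $
  silicon nitride: M = 0.911 MN·m per $
  maraging steel: M = 0.710 MN·m per $
  titanium alloy: M = 0.606 MN·m per $
Highest index: elm.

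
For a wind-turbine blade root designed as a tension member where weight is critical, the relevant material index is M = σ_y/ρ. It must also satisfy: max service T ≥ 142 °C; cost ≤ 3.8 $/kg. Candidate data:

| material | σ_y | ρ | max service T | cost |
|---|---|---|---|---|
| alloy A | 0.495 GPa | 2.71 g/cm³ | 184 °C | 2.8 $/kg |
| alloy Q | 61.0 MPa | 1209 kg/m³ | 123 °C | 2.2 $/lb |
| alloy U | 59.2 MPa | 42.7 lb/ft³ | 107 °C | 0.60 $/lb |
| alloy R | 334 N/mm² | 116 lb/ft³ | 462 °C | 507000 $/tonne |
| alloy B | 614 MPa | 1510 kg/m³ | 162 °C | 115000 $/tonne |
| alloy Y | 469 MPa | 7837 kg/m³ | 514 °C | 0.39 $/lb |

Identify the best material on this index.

alloy A

Screen on constraints: max service T ≥ 142 °C; cost ≤ 3.8 $/kg. Survivors: alloy A, alloy Y.
In SI units:
  alloy A: σ_y = 495.0 MPa, ρ = 2710 kg/m³
  alloy Y: σ_y = 469.0 MPa, ρ = 7837 kg/m³
  alloy A: M = 183 kN·m/kg
  alloy Y: M = 59.8 kN·m/kg
Highest index: alloy A.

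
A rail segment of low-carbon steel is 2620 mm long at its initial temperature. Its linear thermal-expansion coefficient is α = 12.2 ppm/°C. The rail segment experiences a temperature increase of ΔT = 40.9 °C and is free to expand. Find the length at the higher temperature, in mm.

2621.3 mm

ΔL = α·L₀·ΔT = 12.2×10⁻⁶ × 2620 mm × 40.90 K = 1.31 mm.
L = L₀ + ΔL = 2620 + 1.31 = 2621.3 mm.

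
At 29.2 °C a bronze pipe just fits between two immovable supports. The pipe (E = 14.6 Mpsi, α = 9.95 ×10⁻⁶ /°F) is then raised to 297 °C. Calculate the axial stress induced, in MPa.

E = 14.6 Mpsi = 100.7 GPa.
α = 9.95×10⁻⁶/°F × 9/5 = 17.9×10⁻⁶/K.
ΔT = 267.8 K. Constrained thermal stress σ = E·α·ΔT = 100.7×10³ MPa × 17.9×10⁻⁶ × 267.8 = 483 MPa (compressive).

483 MPa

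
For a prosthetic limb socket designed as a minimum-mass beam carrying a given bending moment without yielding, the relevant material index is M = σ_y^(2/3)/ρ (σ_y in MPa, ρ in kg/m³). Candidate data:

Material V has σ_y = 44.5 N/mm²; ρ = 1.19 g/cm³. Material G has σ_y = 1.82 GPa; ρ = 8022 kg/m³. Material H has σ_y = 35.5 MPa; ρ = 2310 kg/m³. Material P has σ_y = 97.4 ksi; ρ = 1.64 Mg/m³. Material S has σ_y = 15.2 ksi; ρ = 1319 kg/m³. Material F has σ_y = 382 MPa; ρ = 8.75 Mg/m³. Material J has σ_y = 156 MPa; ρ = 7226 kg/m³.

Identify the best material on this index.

After converting to SI:
  material V: σ_y = 44.50 MPa, ρ = 1190 kg/m³
  material G: σ_y = 1820 MPa, ρ = 8022 kg/m³
  material H: σ_y = 35.50 MPa, ρ = 2310 kg/m³
  material P: σ_y = 671.5 MPa, ρ = 1640 kg/m³
  material S: σ_y = 104.8 MPa, ρ = 1319 kg/m³
  material F: σ_y = 382.0 MPa, ρ = 8750 kg/m³
  material J: σ_y = 156.0 MPa, ρ = 7226 kg/m³
  material P: M = 46.8×10⁻³
  material G: M = 18.6×10⁻³
  material S: M = 16.9×10⁻³
  material V: M = 10.6×10⁻³
  material F: M = 6.02×10⁻³
  material H: M = 4.68×10⁻³
  material J: M = 4.01×10⁻³
Material P ranks first.

material P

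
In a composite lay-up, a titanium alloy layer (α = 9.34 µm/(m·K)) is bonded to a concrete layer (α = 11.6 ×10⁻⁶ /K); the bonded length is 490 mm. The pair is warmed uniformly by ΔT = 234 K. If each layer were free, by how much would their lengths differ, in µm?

259 µm

Δα = |9.34 − 11.6|×10⁻⁶/K = 2.26×10⁻⁶/K.
ΔL_mismatch = Δα·L·ΔT = 2.26×10⁻⁶ × 490.0 mm × 234.0 K = 259 µm.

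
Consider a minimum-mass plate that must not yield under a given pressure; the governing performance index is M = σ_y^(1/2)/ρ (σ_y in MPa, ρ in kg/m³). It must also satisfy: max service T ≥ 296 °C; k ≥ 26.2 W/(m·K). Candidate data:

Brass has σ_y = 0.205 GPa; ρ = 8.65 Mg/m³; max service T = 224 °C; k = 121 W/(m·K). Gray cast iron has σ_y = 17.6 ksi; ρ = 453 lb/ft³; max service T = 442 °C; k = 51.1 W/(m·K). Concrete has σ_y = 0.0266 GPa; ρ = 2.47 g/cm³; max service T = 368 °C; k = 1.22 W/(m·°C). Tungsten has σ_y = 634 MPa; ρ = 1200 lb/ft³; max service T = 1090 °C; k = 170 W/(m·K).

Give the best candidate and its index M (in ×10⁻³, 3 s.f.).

Screen on constraints: max service T ≥ 296 °C; k ≥ 26.2 W/(m·K). Survivors: gray cast iron, tungsten.
Convert each candidate to consistent units, then evaluate M:
  gray cast iron: σ_y = 121.3 MPa, ρ = 7256 kg/m³
  tungsten: σ_y = 634.0 MPa, ρ = 19220 kg/m³
  gray cast iron: M = 1.52×10⁻³
  tungsten: M = 1.31×10⁻³
The maximum is for gray cast iron.

gray cast iron, M = 1.52×10⁻³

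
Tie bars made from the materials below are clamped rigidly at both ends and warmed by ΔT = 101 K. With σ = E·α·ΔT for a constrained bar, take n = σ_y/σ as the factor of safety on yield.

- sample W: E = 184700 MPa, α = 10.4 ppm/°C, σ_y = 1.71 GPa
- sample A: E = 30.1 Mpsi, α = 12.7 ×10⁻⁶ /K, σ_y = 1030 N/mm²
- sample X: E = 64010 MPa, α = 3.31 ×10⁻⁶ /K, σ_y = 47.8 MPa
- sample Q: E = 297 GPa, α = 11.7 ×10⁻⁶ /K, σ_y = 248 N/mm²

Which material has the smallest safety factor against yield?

sample Q

With everything in SI (GPa, ×10⁻⁶/K, MPa):
  sample W: E = 184.7, α = 10.4, σ_y = 1710 → σ = 194 MPa, n = 8.81
  sample A: E = 207.5, α = 12.7, σ_y = 1030 → σ = 266 MPa, n = 3.87
  sample X: E = 64.01, α = 3.31, σ_y = 47.80 → σ = 21.4 MPa, n = 2.23
  sample Q: E = 297.0, α = 11.7, σ_y = 248.0 → σ = 351 MPa, n = 0.707
Smallest n: sample Q with n = 0.707.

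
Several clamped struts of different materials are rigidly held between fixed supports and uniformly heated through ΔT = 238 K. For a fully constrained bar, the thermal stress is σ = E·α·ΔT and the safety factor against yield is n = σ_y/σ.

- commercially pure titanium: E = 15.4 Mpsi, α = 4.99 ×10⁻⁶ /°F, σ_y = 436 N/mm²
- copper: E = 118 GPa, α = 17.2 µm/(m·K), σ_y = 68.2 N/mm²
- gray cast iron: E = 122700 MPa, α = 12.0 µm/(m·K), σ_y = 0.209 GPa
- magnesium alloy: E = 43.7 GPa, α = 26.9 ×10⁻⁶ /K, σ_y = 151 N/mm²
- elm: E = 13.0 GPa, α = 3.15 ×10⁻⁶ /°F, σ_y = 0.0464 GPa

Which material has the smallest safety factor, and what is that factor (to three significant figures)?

copper, n = 0.141

With everything in SI (GPa, ×10⁻⁶/K, MPa):
  commercially pure titanium: E = 106.2, α = 8.98, σ_y = 436.0 → σ = 227 MPa, n = 1.92
  copper: E = 118.0, α = 17.2, σ_y = 68.20 → σ = 483 MPa, n = 0.141
  gray cast iron: E = 122.7, α = 12.0, σ_y = 209.0 → σ = 350 MPa, n = 0.596
  magnesium alloy: E = 43.70, α = 26.9, σ_y = 151.0 → σ = 280 MPa, n = 0.540
  elm: E = 13.00, α = 5.67, σ_y = 46.40 → σ = 17.5 MPa, n = 2.64
Copper has the lowest safety factor, n = 0.141.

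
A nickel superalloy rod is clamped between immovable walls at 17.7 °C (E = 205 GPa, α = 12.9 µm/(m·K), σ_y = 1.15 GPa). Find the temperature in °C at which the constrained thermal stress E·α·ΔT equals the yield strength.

453 °C

σ_y = 1.15 GPa = 1150 MPa.
E·α·ΔT = 1150 MPa ⇒ ΔT = 1150 / (205.0×10³ × 12.9×10⁻⁶) = 434.9 K.
T = 17.7 + 434.9 = 452.6 °C.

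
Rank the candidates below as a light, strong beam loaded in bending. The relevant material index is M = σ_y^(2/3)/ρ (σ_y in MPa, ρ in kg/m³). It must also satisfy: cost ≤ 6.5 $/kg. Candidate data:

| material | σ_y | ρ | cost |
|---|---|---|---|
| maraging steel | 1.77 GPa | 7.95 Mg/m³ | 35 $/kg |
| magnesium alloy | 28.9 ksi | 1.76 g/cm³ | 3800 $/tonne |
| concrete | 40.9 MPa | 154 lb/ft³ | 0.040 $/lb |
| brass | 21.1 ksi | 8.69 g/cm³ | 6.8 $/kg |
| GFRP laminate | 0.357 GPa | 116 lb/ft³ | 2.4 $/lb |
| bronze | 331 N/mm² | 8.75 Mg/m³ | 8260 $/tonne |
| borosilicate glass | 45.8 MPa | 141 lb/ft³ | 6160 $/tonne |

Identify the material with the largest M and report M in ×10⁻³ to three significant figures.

GFRP laminate, M = 27.1×10⁻³

Screen on constraints: cost ≤ 6.5 $/kg. Survivors: magnesium alloy, concrete, GFRP laminate, borosilicate glass.
After converting to SI:
  magnesium alloy: σ_y = 199.3 MPa, ρ = 1760 kg/m³
  concrete: σ_y = 40.90 MPa, ρ = 2467 kg/m³
  GFRP laminate: σ_y = 357.0 MPa, ρ = 1858 kg/m³
  borosilicate glass: σ_y = 45.80 MPa, ρ = 2259 kg/m³
  GFRP laminate: M = 27.1×10⁻³
  magnesium alloy: M = 19.4×10⁻³
  borosilicate glass: M = 5.67×10⁻³
  concrete: M = 4.81×10⁻³
GFRP laminate has the largest M.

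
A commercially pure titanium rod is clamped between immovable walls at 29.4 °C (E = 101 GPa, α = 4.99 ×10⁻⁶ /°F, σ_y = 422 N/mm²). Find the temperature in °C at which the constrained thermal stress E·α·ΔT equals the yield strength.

495 °C

α = 4.99×10⁻⁶/°F × 9/5 = 8.98×10⁻⁶/K.
σ_y = 422 N/mm² = 422.0 MPa.
E·α·ΔT = 422.0 MPa ⇒ ΔT = 422.0 / (101.0×10³ × 8.98×10⁻⁶) = 465.2 K.
T = 29.4 + 465.2 = 494.6 °C.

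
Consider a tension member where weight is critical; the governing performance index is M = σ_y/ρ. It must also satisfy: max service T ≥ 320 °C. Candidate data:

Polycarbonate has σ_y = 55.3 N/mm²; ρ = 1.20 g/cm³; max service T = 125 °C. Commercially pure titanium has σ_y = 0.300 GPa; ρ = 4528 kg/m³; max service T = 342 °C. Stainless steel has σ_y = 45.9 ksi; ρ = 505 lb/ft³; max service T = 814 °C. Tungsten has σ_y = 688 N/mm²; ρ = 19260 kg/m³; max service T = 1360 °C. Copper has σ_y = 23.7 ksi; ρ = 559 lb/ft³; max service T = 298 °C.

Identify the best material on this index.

commercially pure titanium

Screen on constraints: max service T ≥ 320 °C. Survivors: commercially pure titanium, stainless steel, tungsten.
After converting to SI:
  commercially pure titanium: σ_y = 300.0 MPa, ρ = 4528 kg/m³
  stainless steel: σ_y = 316.5 MPa, ρ = 8089 kg/m³
  tungsten: σ_y = 688.0 MPa, ρ = 19260 kg/m³
  commercially pure titanium: M = 66.3 kN·m/kg
  stainless steel: M = 39.1 kN·m/kg
  tungsten: M = 35.7 kN·m/kg
Highest index: commercially pure titanium.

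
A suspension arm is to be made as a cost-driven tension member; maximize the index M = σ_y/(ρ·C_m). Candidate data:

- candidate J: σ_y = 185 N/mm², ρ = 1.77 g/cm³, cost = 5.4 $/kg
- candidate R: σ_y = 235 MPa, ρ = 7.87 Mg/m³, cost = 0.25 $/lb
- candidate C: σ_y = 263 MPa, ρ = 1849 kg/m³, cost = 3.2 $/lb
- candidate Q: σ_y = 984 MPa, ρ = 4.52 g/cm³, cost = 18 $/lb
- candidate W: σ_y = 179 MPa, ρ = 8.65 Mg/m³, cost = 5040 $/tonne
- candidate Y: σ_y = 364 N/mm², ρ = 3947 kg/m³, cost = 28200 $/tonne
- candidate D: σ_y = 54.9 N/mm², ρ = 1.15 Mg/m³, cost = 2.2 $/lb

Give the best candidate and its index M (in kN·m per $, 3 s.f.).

After converting to SI:
  candidate J: σ_y = 185.0 MPa, ρ = 1770 kg/m³, cost = 5.400 $/kg
  candidate R: σ_y = 235.0 MPa, ρ = 7870 kg/m³, cost = 0.5511 $/kg
  candidate C: σ_y = 263.0 MPa, ρ = 1849 kg/m³, cost = 7.055 $/kg
  candidate Q: σ_y = 984.0 MPa, ρ = 4520 kg/m³, cost = 39.68 $/kg
  candidate W: σ_y = 179.0 MPa, ρ = 8650 kg/m³, cost = 5.040 $/kg
  candidate Y: σ_y = 364.0 MPa, ρ = 3947 kg/m³, cost = 28.20 $/kg
  candidate D: σ_y = 54.90 MPa, ρ = 1150 kg/m³, cost = 4.850 $/kg
  candidate R: M = 54.2 kN·m per $
  candidate C: M = 20.2 kN·m per $
  candidate J: M = 19.4 kN·m per $
  candidate D: M = 9.84 kN·m per $
  candidate Q: M = 5.49 kN·m per $
  candidate W: M = 4.11 kN·m per $
  candidate Y: M = 3.27 kN·m per $
Highest index: candidate R.

candidate R, M = 54.2 kN·m per $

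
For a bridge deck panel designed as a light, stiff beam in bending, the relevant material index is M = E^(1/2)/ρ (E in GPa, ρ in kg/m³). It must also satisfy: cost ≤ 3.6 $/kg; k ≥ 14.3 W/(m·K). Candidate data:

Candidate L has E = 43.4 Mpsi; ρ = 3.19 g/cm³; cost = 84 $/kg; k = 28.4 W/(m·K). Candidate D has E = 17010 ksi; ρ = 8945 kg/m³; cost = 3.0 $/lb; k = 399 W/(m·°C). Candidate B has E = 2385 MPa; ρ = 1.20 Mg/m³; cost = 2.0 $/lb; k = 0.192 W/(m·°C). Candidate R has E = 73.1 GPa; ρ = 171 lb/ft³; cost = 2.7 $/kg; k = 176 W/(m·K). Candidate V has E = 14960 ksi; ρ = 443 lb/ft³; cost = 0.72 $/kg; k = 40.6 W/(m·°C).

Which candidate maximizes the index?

candidate R

Screen on constraints: cost ≤ 3.6 $/kg; k ≥ 14.3 W/(m·K). Survivors: candidate R, candidate V.
In SI units:
  candidate R: E = 73.10 GPa, ρ = 2739 kg/m³
  candidate V: E = 103.1 GPa, ρ = 7096 kg/m³
  candidate R: M = 3.12×10⁻³
  candidate V: M = 1.43×10⁻³
The maximum is for candidate R.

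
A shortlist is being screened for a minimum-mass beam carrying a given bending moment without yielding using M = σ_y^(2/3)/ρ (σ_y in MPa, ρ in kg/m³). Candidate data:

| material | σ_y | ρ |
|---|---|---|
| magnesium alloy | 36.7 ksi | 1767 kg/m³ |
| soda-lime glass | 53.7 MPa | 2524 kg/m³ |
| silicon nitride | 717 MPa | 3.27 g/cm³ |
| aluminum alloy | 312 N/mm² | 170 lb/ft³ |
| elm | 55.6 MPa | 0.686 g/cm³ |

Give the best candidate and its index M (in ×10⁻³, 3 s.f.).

Normalizing units and computing the index:
  magnesium alloy: σ_y = 253.0 MPa, ρ = 1767 kg/m³
  soda-lime glass: σ_y = 53.70 MPa, ρ = 2524 kg/m³
  silicon nitride: σ_y = 717.0 MPa, ρ = 3270 kg/m³
  aluminum alloy: σ_y = 312.0 MPa, ρ = 2723 kg/m³
  elm: σ_y = 55.60 MPa, ρ = 686.0 kg/m³
  silicon nitride: M = 24.5×10⁻³
  magnesium alloy: M = 22.6×10⁻³
  elm: M = 21.2×10⁻³
  aluminum alloy: M = 16.9×10⁻³
  soda-lime glass: M = 5.64×10⁻³
Silicon nitride ranks first.

silicon nitride, M = 24.5×10⁻³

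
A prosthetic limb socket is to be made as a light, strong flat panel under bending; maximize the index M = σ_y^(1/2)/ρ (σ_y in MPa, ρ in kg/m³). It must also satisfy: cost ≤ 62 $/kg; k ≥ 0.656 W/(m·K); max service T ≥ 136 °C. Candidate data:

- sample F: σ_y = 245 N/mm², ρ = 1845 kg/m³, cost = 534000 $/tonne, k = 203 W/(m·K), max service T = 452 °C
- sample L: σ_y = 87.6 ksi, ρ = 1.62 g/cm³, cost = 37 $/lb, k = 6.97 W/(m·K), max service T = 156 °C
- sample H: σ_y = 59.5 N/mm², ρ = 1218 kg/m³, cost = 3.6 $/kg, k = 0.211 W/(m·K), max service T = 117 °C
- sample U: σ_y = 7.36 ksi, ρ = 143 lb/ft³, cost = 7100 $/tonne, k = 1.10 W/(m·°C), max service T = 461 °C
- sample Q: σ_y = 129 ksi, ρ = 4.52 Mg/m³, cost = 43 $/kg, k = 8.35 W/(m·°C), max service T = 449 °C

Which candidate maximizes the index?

sample Q

Screen on constraints: cost ≤ 62 $/kg; k ≥ 0.656 W/(m·K); max service T ≥ 136 °C. Survivors: sample U, sample Q.
Putting every candidate on a common basis:
  sample U: σ_y = 50.75 MPa, ρ = 2291 kg/m³
  sample Q: σ_y = 889.4 MPa, ρ = 4520 kg/m³
  sample Q: M = 6.60×10⁻³
  sample U: M = 3.11×10⁻³
Highest index: sample Q.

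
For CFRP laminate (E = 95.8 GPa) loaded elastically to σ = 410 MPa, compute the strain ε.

ε = σ/E = 410 / 95800 = 4.28×10⁻³.

4.28×10⁻³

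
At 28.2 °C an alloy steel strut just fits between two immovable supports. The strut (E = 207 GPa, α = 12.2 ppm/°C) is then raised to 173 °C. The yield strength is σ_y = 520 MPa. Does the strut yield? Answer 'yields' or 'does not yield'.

ΔT = 144.8 K. Constrained thermal stress σ = E·α·ΔT = 207.0×10³ MPa × 12.2×10⁻⁶ × 144.8 = 366 MPa (compressive).
Compare to σ_y = 520 MPa: σ < σ_y, so it does not yield.

does not yield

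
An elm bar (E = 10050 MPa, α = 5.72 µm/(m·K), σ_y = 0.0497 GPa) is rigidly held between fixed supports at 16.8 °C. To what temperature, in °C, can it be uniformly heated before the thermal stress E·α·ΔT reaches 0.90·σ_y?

795 °C

E = 10050 MPa = 10.05 GPa.
σ_y = 0.0497 GPa = 49.70 MPa.
E·α·ΔT = 44.73 MPa ⇒ ΔT = 44.73 / (10.05×10³ × 5.72×10⁻⁶) = 778.1 K.
T = 16.8 + 778.1 = 794.9 °C.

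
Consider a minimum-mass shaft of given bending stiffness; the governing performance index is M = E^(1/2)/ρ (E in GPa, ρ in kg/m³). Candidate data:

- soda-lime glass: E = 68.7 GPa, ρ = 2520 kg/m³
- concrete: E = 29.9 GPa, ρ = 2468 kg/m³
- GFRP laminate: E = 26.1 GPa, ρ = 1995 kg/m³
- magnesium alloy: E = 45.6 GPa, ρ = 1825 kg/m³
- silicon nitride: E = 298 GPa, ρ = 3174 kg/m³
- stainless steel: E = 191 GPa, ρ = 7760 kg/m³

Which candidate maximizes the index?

Evaluate M for each candidate:
  silicon nitride: M = 5.44×10⁻³
  magnesium alloy: M = 3.70×10⁻³
  soda-lime glass: M = 3.29×10⁻³
  GFRP laminate: M = 2.56×10⁻³
  concrete: M = 2.22×10⁻³
  stainless steel: M = 1.78×10⁻³
The maximum is for silicon nitride.

silicon nitride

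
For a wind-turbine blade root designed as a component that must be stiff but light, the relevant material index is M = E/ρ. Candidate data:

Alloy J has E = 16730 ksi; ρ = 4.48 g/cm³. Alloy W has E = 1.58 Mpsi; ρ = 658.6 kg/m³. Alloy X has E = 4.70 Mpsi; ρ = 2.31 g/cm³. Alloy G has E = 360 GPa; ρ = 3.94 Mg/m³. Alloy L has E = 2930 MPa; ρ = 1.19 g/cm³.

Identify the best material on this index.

Convert each candidate to consistent units, then evaluate M:
  alloy J: E = 115.3 GPa, ρ = 4480 kg/m³
  alloy W: E = 10.89 GPa, ρ = 658.6 kg/m³
  alloy X: E = 32.41 GPa, ρ = 2310 kg/m³
  alloy G: E = 360.0 GPa, ρ = 3940 kg/m³
  alloy L: E = 2.930 GPa, ρ = 1190 kg/m³
  alloy G: M = 91.4 MN·m/kg
  alloy J: M = 25.7 MN·m/kg
  alloy W: M = 16.5 MN·m/kg
  alloy X: M = 14.0 MN·m/kg
  alloy L: M = 2.46 MN·m/kg
Alloy G ranks first.

alloy G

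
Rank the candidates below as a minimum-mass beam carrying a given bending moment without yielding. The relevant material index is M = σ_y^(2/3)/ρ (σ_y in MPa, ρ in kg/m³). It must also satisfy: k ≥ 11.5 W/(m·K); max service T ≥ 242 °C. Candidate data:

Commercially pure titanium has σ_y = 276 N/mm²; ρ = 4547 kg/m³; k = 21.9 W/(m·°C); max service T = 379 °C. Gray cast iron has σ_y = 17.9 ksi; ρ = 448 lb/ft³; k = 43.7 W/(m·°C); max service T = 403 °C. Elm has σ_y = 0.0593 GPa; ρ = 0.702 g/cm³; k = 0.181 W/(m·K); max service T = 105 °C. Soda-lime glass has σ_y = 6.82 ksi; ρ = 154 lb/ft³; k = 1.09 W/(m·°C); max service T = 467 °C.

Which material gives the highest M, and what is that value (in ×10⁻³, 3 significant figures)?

Screen on constraints: k ≥ 11.5 W/(m·K); max service T ≥ 242 °C. Survivors: commercially pure titanium, gray cast iron.
Convert each candidate to consistent units, then evaluate M:
  commercially pure titanium: σ_y = 276.0 MPa, ρ = 4547 kg/m³
  gray cast iron: σ_y = 123.4 MPa, ρ = 7176 kg/m³
  commercially pure titanium: M = 9.32×10⁻³
  gray cast iron: M = 3.45×10⁻³
The maximum is for commercially pure titanium.

commercially pure titanium, M = 9.32×10⁻³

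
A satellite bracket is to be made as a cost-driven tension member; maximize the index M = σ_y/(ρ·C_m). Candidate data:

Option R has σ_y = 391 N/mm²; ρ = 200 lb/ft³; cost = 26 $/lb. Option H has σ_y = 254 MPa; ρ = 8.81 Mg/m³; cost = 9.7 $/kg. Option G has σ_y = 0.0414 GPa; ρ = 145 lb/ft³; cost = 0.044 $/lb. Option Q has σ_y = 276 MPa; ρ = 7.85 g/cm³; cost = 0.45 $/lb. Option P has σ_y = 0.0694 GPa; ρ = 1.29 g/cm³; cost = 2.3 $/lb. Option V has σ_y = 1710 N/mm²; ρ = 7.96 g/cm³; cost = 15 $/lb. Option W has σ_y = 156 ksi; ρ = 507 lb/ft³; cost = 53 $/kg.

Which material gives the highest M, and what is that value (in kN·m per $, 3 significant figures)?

option G, M = 184 kN·m per $

Putting every candidate on a common basis:
  option R: σ_y = 391.0 MPa, ρ = 3204 kg/m³, cost = 57.32 $/kg
  option H: σ_y = 254.0 MPa, ρ = 8810 kg/m³, cost = 9.700 $/kg
  option G: σ_y = 41.40 MPa, ρ = 2323 kg/m³, cost = 0.09700 $/kg
  option Q: σ_y = 276.0 MPa, ρ = 7850 kg/m³, cost = 0.9921 $/kg
  option P: σ_y = 69.40 MPa, ρ = 1290 kg/m³, cost = 5.071 $/kg
  option V: σ_y = 1710 MPa, ρ = 7960 kg/m³, cost = 33.07 $/kg
  option W: σ_y = 1076 MPa, ρ = 8121 kg/m³, cost = 53.00 $/kg
  option G: M = 184 kN·m per $
  option Q: M = 35.4 kN·m per $
  option P: M = 10.6 kN·m per $
  option V: M = 6.50 kN·m per $
  option H: M = 2.97 kN·m per $
  option W: M = 2.50 kN·m per $
  option R: M = 2.13 kN·m per $
The maximum is for option G.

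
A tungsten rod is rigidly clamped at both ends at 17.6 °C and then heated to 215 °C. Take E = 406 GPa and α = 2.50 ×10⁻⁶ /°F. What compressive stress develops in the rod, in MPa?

361 MPa

α = 2.50×10⁻⁶/°F × 9/5 = 4.50×10⁻⁶/K.
ΔT = 197.4 K. Constrained thermal stress σ = E·α·ΔT = 406.0×10³ MPa × 4.50×10⁻⁶ × 197.4 = 361 MPa (compressive).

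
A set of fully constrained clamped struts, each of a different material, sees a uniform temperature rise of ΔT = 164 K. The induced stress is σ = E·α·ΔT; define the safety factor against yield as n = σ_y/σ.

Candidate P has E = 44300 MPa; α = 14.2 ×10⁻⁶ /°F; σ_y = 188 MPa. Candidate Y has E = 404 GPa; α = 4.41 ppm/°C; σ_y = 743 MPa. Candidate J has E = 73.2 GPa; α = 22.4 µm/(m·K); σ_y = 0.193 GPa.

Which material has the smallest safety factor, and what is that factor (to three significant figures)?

In consistent units (E in GPa, α in ×10⁻⁶/K, σ_y in MPa):
  candidate P: E = 44.30, α = 25.6, σ_y = 188.0 → σ = 186 MPa, n = 1.01
  candidate Y: E = 404.0, α = 4.41, σ_y = 743.0 → σ = 292 MPa, n = 2.54
  candidate J: E = 73.20, α = 22.4, σ_y = 193.0 → σ = 269 MPa, n = 0.718
The minimum is candidate J at n = 0.718.

candidate J, n = 0.718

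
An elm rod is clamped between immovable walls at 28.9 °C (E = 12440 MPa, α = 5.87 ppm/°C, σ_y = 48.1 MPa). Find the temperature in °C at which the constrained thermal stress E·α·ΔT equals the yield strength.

E = 12440 MPa = 12.44 GPa.
E·α·ΔT = 48.10 MPa ⇒ ΔT = 48.10 / (12.44×10³ × 5.87×10⁻⁶) = 658.7 K.
T = 28.9 + 658.7 = 687.6 °C.

688 °C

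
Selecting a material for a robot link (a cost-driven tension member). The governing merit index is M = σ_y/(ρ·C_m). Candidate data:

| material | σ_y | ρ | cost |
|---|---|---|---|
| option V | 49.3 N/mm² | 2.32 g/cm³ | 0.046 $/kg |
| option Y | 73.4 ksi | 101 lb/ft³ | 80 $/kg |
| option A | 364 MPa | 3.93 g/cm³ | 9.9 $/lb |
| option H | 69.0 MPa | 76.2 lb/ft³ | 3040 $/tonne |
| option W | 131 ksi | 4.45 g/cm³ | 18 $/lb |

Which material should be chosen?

option V

In SI units:
  option V: σ_y = 49.30 MPa, ρ = 2320 kg/m³, cost = 0.04600 $/kg
  option Y: σ_y = 506.1 MPa, ρ = 1618 kg/m³, cost = 80.00 $/kg
  option A: σ_y = 364.0 MPa, ρ = 3930 kg/m³, cost = 21.83 $/kg
  option H: σ_y = 69.00 MPa, ρ = 1221 kg/m³, cost = 3.040 $/kg
  option W: σ_y = 903.2 MPa, ρ = 4450 kg/m³, cost = 39.68 $/kg
  option V: M = 462 kN·m per $
  option H: M = 18.6 kN·m per $
  option W: M = 5.11 kN·m per $
  option A: M = 4.24 kN·m per $
  option Y: M = 3.91 kN·m per $
Option V has the largest M.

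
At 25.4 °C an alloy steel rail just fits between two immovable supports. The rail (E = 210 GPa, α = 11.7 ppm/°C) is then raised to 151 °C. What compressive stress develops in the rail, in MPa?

309 MPa

ΔT = 125.6 K. Constrained thermal stress σ = E·α·ΔT = 210.0×10³ MPa × 11.7×10⁻⁶ × 125.6 = 309 MPa (compressive).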